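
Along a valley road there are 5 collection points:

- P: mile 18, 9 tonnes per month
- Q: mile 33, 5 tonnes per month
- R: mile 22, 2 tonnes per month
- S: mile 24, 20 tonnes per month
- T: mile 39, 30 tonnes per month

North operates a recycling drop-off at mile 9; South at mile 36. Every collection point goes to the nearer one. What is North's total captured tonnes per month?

The indifferent point is the midpoint (9+36)/2 = 22.5; collection points left of it (closer to North at 9) go to North, those right go to South.
  P at 18 (w=9) → North
  R at 22 (w=2) → North
  S at 24 (w=20) → South
  Q at 33 (w=5) → South
  T at 39 (w=30) → South
North captures 11; South captures 55.

11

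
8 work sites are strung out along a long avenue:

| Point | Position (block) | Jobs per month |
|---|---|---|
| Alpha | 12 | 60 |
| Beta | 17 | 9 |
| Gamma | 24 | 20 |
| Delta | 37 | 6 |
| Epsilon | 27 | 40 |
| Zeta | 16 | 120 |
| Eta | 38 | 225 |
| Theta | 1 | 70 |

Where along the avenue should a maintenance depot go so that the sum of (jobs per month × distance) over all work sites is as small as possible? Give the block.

For a sum of weighted absolute distances on a line, the optimum is the weighted median (not the mean). Total weight W = 550; half-weight = 275.
Sort by position and accumulate weight:
  block 1 (Theta, w=70) → cum 70
  block 12 (Alpha, w=60) → cum 130
  block 16 (Zeta, w=120) → cum 250
  block 17 (Beta, w=9) → cum 259
  block 24 (Gamma, w=20) → cum 279  ≥ 275 → median here
  block 27 (Epsilon, w=40) → cum 319
  block 37 (Delta, w=6) → cum 325
  block 38 (Eta, w=225) → cum 550
Optimal location: block 24.

x = 24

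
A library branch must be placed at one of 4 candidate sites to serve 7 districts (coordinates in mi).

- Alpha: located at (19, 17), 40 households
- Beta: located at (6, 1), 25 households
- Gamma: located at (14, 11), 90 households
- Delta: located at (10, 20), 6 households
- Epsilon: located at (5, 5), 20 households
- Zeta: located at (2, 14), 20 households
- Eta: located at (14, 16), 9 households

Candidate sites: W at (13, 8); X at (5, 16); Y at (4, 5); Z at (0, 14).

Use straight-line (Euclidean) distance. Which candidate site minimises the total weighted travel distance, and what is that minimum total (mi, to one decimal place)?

Total weighted distance at each candidate:
  W (13, 8): total = 1533.0
  X (5, 16): total = 2275.4
  Y (4, 5): total = 2364.9
  Z (0, 14): total = 2859.1
Minimum is at W with total 1533.0 mi.

W, total 1533.0 mi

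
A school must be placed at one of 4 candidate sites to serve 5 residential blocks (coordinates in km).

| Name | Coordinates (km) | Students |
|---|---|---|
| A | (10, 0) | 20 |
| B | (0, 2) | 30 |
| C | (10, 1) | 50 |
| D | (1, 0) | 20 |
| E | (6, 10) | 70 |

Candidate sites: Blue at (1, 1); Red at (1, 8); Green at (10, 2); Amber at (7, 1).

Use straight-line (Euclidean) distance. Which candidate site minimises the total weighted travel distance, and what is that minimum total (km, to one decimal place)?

Total weighted distance at each candidate:
  Blue (1, 1): total = 1414.2
  Red (1, 8): total = 1530.4
  Green (10, 2): total = 1200.5
  Amber (7, 1): total = 1180.9
Minimum is at Amber with total 1180.9 km.

Amber, total 1180.9 km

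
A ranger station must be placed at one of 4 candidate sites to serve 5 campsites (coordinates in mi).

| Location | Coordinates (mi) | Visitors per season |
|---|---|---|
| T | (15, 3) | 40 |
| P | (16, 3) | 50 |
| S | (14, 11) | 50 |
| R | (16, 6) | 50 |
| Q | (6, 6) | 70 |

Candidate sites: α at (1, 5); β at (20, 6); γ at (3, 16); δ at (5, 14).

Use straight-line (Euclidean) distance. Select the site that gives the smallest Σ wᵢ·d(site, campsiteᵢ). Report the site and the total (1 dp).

β, total 2053.8 mi

Total weighted distance at each candidate:
  α (1, 5): total = 3146.8
  β (20, 6): total = 2053.8
  γ (3, 16): total = 3781.9
  δ (5, 14): total = 3091.2
Minimum is at β with total 2053.8 mi.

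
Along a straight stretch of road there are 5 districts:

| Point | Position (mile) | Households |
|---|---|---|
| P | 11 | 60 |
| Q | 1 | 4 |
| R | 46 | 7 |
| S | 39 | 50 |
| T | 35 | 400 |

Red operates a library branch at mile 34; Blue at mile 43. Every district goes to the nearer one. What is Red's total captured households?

464

The indifferent point is the midpoint (34+43)/2 = 38.5; districts left of it (closer to Red at 34) go to Red, those right go to Blue.
  Q at 1 (w=4) → Red
  P at 11 (w=60) → Red
  T at 35 (w=400) → Red
  S at 39 (w=50) → Blue
  R at 46 (w=7) → Blue
Red captures 464; Blue captures 57.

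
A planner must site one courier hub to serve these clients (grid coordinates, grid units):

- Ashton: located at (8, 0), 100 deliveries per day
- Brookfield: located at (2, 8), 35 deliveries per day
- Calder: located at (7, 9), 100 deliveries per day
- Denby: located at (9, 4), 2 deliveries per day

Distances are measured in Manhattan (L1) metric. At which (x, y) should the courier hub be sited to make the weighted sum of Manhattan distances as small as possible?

Manhattan distance separates: Σwᵢ(|x−xᵢ|+|y−yᵢ|) = Σwᵢ|x−xᵢ| + Σwᵢ|y−yᵢ|, so x and y are optimised independently as 1-D weighted medians.
Total weight W = 237; half = 118.5.
x-coordinate, sorted with cumulative weight:
  x=2 (Brookfield, w=35) cum 35
  x=7 (Calder, w=100) cum 135  ← median
  x=8 (Ashton, w=100) cum 235
  x=9 (Denby, w=2) cum 237
⇒ x* = 7
y-coordinate, sorted with cumulative weight:
  y=0 (Ashton, w=100) cum 100
  y=4 (Denby, w=2) cum 102
  y=8 (Brookfield, w=35) cum 137  ← median
  y=9 (Calder, w=100) cum 237
⇒ y* = 8

(7, 8)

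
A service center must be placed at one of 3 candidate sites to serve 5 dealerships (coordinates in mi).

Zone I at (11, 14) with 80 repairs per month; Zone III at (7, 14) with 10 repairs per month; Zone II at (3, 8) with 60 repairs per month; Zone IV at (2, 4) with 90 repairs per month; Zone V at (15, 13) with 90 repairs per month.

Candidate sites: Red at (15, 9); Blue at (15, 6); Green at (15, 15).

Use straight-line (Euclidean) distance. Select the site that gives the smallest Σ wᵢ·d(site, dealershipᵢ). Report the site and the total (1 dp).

Total weighted distance at each candidate:
  Red (15, 9): total = 2942.6
  Blue (15, 6): total = 3372.4
  Green (15, 15): total = 2956.7
Minimum is at Red with total 2942.6 mi.

Red, total 2942.6 mi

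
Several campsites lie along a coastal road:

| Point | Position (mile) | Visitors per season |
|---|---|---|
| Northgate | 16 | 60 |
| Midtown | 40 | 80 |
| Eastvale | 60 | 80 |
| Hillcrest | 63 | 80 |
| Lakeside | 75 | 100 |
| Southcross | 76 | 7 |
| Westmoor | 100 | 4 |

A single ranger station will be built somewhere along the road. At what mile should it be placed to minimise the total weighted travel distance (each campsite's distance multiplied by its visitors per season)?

For a sum of weighted absolute distances on a line, the optimum is the weighted median (not the mean). Total weight W = 411; half-weight = 205.5.
Sort by position and accumulate weight:
  mile 16 (Northgate, w=60) → cum 60
  mile 40 (Midtown, w=80) → cum 140
  mile 60 (Eastvale, w=80) → cum 220  ≥ 205.5 → median here
  mile 63 (Hillcrest, w=80) → cum 300
  mile 75 (Lakeside, w=100) → cum 400
  mile 76 (Southcross, w=7) → cum 407
  mile 100 (Westmoor, w=4) → cum 411
Optimal location: mile 60.

x = 60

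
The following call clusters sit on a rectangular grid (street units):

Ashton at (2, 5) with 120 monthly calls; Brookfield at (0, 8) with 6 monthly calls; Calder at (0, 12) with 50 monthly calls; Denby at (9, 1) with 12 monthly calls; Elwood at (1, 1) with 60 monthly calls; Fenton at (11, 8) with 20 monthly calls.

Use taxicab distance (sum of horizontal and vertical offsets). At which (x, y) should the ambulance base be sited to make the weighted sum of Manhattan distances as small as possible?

(2, 5)

Manhattan distance separates: Σwᵢ(|x−xᵢ|+|y−yᵢ|) = Σwᵢ|x−xᵢ| + Σwᵢ|y−yᵢ|, so x and y are optimised independently as 1-D weighted medians.
Total weight W = 268; half = 134.
x-coordinate, sorted with cumulative weight:
  x=0 (Brookfield, w=6) cum 6
  x=0 (Calder, w=50) cum 56
  x=1 (Elwood, w=60) cum 116
  x=2 (Ashton, w=120) cum 236  ← median
  x=9 (Denby, w=12) cum 248
  x=11 (Fenton, w=20) cum 268
⇒ x* = 2
y-coordinate, sorted with cumulative weight:
  y=1 (Denby, w=12) cum 12
  y=1 (Elwood, w=60) cum 72
  y=5 (Ashton, w=120) cum 192  ← median
  y=8 (Brookfield, w=6) cum 198
  y=8 (Fenton, w=20) cum 218
  y=12 (Calder, w=50) cum 268
⇒ y* = 5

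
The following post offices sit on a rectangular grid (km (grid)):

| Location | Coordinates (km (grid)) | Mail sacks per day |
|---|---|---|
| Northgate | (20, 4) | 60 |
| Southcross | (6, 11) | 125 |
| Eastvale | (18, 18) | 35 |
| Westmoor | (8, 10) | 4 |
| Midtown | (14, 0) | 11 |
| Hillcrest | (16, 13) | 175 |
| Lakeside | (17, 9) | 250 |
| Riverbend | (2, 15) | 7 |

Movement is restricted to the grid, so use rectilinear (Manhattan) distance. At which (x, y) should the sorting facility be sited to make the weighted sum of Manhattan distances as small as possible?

Manhattan distance separates: Σwᵢ(|x−xᵢ|+|y−yᵢ|) = Σwᵢ|x−xᵢ| + Σwᵢ|y−yᵢ|, so x and y are optimised independently as 1-D weighted medians.
Total weight W = 667; half = 333.5.
x-coordinate, sorted with cumulative weight:
  x=2 (Riverbend, w=7) cum 7
  x=6 (Southcross, w=125) cum 132
  x=8 (Westmoor, w=4) cum 136
  x=14 (Midtown, w=11) cum 147
  x=16 (Hillcrest, w=175) cum 322
  x=17 (Lakeside, w=250) cum 572  ← median
  x=18 (Eastvale, w=35) cum 607
  x=20 (Northgate, w=60) cum 667
⇒ x* = 17
y-coordinate, sorted with cumulative weight:
  y=0 (Midtown, w=11) cum 11
  y=4 (Northgate, w=60) cum 71
  y=9 (Lakeside, w=250) cum 321
  y=10 (Westmoor, w=4) cum 325
  y=11 (Southcross, w=125) cum 450  ← median
  y=13 (Hillcrest, w=175) cum 625
  y=15 (Riverbend, w=7) cum 632
  y=18 (Eastvale, w=35) cum 667
⇒ y* = 11

(17, 11)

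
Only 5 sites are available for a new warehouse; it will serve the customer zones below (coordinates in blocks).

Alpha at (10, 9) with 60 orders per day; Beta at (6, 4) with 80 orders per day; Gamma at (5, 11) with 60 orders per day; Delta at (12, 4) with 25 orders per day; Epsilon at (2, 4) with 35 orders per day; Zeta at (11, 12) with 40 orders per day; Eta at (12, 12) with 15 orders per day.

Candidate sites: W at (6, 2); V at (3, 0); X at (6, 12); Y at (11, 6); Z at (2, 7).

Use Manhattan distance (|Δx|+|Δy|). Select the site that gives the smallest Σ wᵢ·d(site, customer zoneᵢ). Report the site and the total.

Total weighted distance at each candidate:
  W (6, 2): total = 2670
  V (3, 0): total = 3915
  X (6, 12): total = 2240
  Y (11, 6): total = 2265
  Z (2, 7): total = 2795
Minimum is at X with total 2240 blocks.

X, total 2240 blocks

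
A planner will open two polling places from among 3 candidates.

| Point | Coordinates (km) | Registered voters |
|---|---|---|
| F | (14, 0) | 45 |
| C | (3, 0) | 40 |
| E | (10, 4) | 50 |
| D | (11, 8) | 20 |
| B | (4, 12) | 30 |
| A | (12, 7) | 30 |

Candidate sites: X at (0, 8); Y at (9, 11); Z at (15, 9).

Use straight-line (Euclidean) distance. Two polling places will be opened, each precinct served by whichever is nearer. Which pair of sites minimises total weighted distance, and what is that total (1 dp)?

Evaluate every pair (each demand assigned to the nearer of the two):
  {X, Z}: total = 1463.1
  {Y, Z}: total = 1595.5
  {X, Y}: total = 1614.1
Best pair: {X, Z} with total 1463.1.

{X, Z}, total 1463.1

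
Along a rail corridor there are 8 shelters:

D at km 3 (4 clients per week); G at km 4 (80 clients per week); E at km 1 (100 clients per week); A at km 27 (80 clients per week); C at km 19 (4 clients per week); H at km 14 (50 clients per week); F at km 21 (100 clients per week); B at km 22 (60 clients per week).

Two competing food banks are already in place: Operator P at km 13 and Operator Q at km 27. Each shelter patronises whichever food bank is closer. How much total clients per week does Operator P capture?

The indifferent point is the midpoint (13+27)/2 = 20; shelters left of it (closer to Operator P at 13) go to Operator P, those right go to Operator Q.
  E at 1 (w=100) → Operator P
  D at 3 (w=4) → Operator P
  G at 4 (w=80) → Operator P
  H at 14 (w=50) → Operator P
  C at 19 (w=4) → Operator P
  F at 21 (w=100) → Operator Q
  B at 22 (w=60) → Operator Q
  A at 27 (w=80) → Operator Q
Operator P captures 238; Operator Q captures 240.

238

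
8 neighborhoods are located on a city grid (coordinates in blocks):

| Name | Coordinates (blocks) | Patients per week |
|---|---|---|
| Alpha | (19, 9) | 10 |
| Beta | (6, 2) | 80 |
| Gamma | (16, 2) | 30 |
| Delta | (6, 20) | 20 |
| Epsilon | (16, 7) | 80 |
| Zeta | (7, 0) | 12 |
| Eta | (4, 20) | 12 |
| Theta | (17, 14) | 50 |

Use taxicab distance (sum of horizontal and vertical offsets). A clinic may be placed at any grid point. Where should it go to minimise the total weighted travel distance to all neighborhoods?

(16, 7)

Manhattan distance separates: Σwᵢ(|x−xᵢ|+|y−yᵢ|) = Σwᵢ|x−xᵢ| + Σwᵢ|y−yᵢ|, so x and y are optimised independently as 1-D weighted medians.
Total weight W = 294; half = 147.
x-coordinate, sorted with cumulative weight:
  x=4 (Eta, w=12) cum 12
  x=6 (Beta, w=80) cum 92
  x=6 (Delta, w=20) cum 112
  x=7 (Zeta, w=12) cum 124
  x=16 (Gamma, w=30) cum 154  ← median
  x=16 (Epsilon, w=80) cum 234
  x=17 (Theta, w=50) cum 284
  x=19 (Alpha, w=10) cum 294
⇒ x* = 16
y-coordinate, sorted with cumulative weight:
  y=0 (Zeta, w=12) cum 12
  y=2 (Beta, w=80) cum 92
  y=2 (Gamma, w=30) cum 122
  y=7 (Epsilon, w=80) cum 202  ← median
  y=9 (Alpha, w=10) cum 212
  y=14 (Theta, w=50) cum 262
  y=20 (Delta, w=20) cum 282
  y=20 (Eta, w=12) cum 294
⇒ y* = 7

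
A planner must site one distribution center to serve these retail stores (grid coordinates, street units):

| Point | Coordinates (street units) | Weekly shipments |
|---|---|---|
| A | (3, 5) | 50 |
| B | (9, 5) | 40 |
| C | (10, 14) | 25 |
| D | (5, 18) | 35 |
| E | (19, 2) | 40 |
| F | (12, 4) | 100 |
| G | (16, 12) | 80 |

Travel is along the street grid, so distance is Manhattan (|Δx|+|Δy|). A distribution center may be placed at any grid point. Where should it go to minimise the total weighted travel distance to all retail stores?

Manhattan distance separates: Σwᵢ(|x−xᵢ|+|y−yᵢ|) = Σwᵢ|x−xᵢ| + Σwᵢ|y−yᵢ|, so x and y are optimised independently as 1-D weighted medians.
Total weight W = 370; half = 185.
x-coordinate, sorted with cumulative weight:
  x=3 (A, w=50) cum 50
  x=5 (D, w=35) cum 85
  x=9 (B, w=40) cum 125
  x=10 (C, w=25) cum 150
  x=12 (F, w=100) cum 250  ← median
  x=16 (G, w=80) cum 330
  x=19 (E, w=40) cum 370
⇒ x* = 12
y-coordinate, sorted with cumulative weight:
  y=2 (E, w=40) cum 40
  y=4 (F, w=100) cum 140
  y=5 (A, w=50) cum 190  ← median
  y=5 (B, w=40) cum 230
  y=12 (G, w=80) cum 310
  y=14 (C, w=25) cum 335
  y=18 (D, w=35) cum 370
⇒ y* = 5

(12, 5)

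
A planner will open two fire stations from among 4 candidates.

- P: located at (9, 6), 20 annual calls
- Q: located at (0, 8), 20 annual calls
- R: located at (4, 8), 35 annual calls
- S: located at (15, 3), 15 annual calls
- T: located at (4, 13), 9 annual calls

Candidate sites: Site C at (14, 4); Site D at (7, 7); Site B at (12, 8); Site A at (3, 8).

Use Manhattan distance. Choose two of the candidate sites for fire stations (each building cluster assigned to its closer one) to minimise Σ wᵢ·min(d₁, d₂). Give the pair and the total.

Evaluate every pair (each demand assigned to the nearer of the two):
  {Site C, Site A}: total = 319
  {Site B, Site A}: total = 369
  {Site D, Site A}: total = 389
  {Site C, Site D}: total = 471
  {Site D, Site B}: total = 561
  {Site C, Site B}: total = 767
Best pair: {Site C, Site A} with total 319.

{Site C, Site A}, total 319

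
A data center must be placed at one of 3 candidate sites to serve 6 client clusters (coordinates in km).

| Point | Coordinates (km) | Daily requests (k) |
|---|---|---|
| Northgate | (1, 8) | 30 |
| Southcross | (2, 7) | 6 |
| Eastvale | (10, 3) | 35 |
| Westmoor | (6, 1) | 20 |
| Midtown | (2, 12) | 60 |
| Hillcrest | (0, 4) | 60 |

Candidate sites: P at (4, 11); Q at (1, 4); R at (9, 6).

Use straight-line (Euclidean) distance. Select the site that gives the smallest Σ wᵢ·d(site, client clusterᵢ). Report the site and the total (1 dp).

Q, total 1116.3 km

Total weighted distance at each candidate:
  P (4, 11): total = 1326.0
  Q (1, 4): total = 1116.3
  R (9, 6): total = 1623.5
Minimum is at Q with total 1116.3 km.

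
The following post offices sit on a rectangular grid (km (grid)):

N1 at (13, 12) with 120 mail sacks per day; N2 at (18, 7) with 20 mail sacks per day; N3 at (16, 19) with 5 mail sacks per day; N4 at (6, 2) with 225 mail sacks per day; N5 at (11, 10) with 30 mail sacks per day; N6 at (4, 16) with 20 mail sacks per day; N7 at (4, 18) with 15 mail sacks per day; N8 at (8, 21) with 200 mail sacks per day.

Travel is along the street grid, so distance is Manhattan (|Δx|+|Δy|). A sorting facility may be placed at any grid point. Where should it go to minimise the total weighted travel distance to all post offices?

(8, 12)

Manhattan distance separates: Σwᵢ(|x−xᵢ|+|y−yᵢ|) = Σwᵢ|x−xᵢ| + Σwᵢ|y−yᵢ|, so x and y are optimised independently as 1-D weighted medians.
Total weight W = 635; half = 317.5.
x-coordinate, sorted with cumulative weight:
  x=4 (N6, w=20) cum 20
  x=4 (N7, w=15) cum 35
  x=6 (N4, w=225) cum 260
  x=8 (N8, w=200) cum 460  ← median
  x=11 (N5, w=30) cum 490
  x=13 (N1, w=120) cum 610
  x=16 (N3, w=5) cum 615
  x=18 (N2, w=20) cum 635
⇒ x* = 8
y-coordinate, sorted with cumulative weight:
  y=2 (N4, w=225) cum 225
  y=7 (N2, w=20) cum 245
  y=10 (N5, w=30) cum 275
  y=12 (N1, w=120) cum 395  ← median
  y=16 (N6, w=20) cum 415
  y=18 (N7, w=15) cum 430
  y=19 (N3, w=5) cum 435
  y=21 (N8, w=200) cum 635
⇒ y* = 12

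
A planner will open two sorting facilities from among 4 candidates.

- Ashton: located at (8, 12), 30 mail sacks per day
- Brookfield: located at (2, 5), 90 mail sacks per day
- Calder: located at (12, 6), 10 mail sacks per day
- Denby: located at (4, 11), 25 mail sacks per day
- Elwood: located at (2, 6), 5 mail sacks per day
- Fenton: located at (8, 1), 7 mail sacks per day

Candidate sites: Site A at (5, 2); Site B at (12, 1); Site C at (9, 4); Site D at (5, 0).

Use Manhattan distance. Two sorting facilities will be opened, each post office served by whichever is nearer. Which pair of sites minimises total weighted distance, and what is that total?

{Site A, Site C}, total 1173

Evaluate every pair (each demand assigned to the nearer of the two):
  {Site A, Site C}: total = 1173
  {Site A, Site B}: total = 1293
  {Site A, Site D}: total = 1353
  {Site B, Site C}: total = 1413
  {Site C, Site D}: total = 1413
  {Site B, Site D}: total = 1593
Best pair: {Site A, Site C} with total 1173.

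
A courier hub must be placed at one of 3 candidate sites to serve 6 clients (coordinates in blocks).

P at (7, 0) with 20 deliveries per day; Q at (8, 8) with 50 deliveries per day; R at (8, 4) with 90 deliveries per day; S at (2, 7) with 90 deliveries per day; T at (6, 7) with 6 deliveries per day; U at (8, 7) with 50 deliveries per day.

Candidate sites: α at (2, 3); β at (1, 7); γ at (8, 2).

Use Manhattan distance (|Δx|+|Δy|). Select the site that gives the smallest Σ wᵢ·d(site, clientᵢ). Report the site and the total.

Total weighted distance at each candidate:
  α (2, 3): total = 2248
  β (1, 7): total = 2030
  γ (8, 2): total = 1822
Minimum is at γ with total 1822 blocks.

γ, total 1822 blocks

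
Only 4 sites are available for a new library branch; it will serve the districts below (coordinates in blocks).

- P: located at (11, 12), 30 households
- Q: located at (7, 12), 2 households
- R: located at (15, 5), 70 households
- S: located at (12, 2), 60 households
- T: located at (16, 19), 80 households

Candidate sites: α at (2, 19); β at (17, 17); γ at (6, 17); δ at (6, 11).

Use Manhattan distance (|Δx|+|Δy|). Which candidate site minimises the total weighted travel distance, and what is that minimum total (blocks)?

Total weighted distance at each candidate:
  α (2, 19): total = 5134
  β (17, 17): total = 2780
  γ (6, 17): total = 4002
  δ (6, 11): total = 3574
Minimum is at β with total 2780 blocks.

β, total 2780 blocks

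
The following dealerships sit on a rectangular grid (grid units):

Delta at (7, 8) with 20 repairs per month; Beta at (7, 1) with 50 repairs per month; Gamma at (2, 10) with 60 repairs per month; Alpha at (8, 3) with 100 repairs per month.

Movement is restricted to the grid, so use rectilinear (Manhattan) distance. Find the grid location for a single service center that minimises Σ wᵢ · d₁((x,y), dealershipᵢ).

Manhattan distance separates: Σwᵢ(|x−xᵢ|+|y−yᵢ|) = Σwᵢ|x−xᵢ| + Σwᵢ|y−yᵢ|, so x and y are optimised independently as 1-D weighted medians.
Total weight W = 230; half = 115.
x-coordinate, sorted with cumulative weight:
  x=2 (Gamma, w=60) cum 60
  x=7 (Delta, w=20) cum 80
  x=7 (Beta, w=50) cum 130  ← median
  x=8 (Alpha, w=100) cum 230
⇒ x* = 7
y-coordinate, sorted with cumulative weight:
  y=1 (Beta, w=50) cum 50
  y=3 (Alpha, w=100) cum 150  ← median
  y=8 (Delta, w=20) cum 170
  y=10 (Gamma, w=60) cum 230
⇒ y* = 3

(7, 3)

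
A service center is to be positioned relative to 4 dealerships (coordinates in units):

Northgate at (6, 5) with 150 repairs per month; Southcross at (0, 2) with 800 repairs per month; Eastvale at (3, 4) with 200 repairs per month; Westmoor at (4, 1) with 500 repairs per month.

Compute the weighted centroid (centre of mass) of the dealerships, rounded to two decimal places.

(2.12, 2.21)

The minimiser of Σwᵢ‖p−pᵢ‖² is the weighted centroid p* = (Σwᵢpᵢ)/(Σwᵢ).
Σwᵢ = 1650.
Σwᵢxᵢ = 150·6 + 800·0 + 200·3 + 500·4 = 3500.
Σwᵢyᵢ = 150·5 + 800·2 + 200·4 + 500·1 = 3650.
x* = 3500/1650 = 2.12, y* = 3650/1650 = 2.21.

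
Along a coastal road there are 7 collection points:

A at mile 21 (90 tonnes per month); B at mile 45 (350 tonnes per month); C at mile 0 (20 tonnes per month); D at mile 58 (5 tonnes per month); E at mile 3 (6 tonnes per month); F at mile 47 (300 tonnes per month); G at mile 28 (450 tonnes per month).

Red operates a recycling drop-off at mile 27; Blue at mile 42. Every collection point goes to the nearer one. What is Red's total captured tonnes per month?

The indifferent point is the midpoint (27+42)/2 = 34.5; collection points left of it (closer to Red at 27) go to Red, those right go to Blue.
  C at 0 (w=20) → Red
  E at 3 (w=6) → Red
  A at 21 (w=90) → Red
  G at 28 (w=450) → Red
  B at 45 (w=350) → Blue
  F at 47 (w=300) → Blue
  D at 58 (w=5) → Blue
Red captures 566; Blue captures 655.

566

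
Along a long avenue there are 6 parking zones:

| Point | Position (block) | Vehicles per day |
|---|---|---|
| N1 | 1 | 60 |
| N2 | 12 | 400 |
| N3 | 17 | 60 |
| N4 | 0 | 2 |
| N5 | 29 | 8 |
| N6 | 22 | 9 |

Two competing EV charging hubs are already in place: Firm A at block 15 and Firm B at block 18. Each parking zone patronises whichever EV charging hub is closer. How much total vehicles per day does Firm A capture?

The indifferent point is the midpoint (15+18)/2 = 16.5; parking zones left of it (closer to Firm A at 15) go to Firm A, those right go to Firm B.
  N4 at 0 (w=2) → Firm A
  N1 at 1 (w=60) → Firm A
  N2 at 12 (w=400) → Firm A
  N3 at 17 (w=60) → Firm B
  N6 at 22 (w=9) → Firm B
  N5 at 29 (w=8) → Firm B
Firm A captures 462; Firm B captures 77.

462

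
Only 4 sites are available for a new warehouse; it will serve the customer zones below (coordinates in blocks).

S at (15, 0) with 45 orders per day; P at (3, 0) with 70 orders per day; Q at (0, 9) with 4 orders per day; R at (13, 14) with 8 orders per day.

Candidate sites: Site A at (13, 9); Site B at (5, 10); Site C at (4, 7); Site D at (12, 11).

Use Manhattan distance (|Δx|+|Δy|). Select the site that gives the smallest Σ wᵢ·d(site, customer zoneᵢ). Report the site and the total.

Total weighted distance at each candidate:
  Site A (13, 9): total = 1917
  Site B (5, 10): total = 1860
  Site C (4, 7): total = 1522
  Site D (12, 11): total = 2118
Minimum is at Site C with total 1522 blocks.

Site C, total 1522 blocks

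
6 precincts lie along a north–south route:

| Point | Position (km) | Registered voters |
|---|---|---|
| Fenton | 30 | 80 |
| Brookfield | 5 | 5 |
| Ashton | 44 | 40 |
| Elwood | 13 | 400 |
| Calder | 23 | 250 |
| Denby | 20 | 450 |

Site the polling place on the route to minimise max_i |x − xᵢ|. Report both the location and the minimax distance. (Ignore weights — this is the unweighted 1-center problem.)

location 24.5, max distance 19.5

The 1-center on a line is the midpoint of the two extreme points: leftmost at 5, rightmost at 44.
Optimal location = (5 + 44)/2 = 24.5; maximum distance = (44 − 5)/2 = 19.5.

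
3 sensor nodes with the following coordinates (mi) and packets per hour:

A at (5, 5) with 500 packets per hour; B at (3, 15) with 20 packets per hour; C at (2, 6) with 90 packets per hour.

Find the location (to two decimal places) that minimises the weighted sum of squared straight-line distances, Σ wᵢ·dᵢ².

(4.49, 5.48)

The minimiser of Σwᵢ‖p−pᵢ‖² is the weighted centroid p* = (Σwᵢpᵢ)/(Σwᵢ).
Σwᵢ = 610.
Σwᵢxᵢ = 500·5 + 20·3 + 90·2 = 2740.
Σwᵢyᵢ = 500·5 + 20·15 + 90·6 = 3340.
x* = 2740/610 = 4.49, y* = 3340/610 = 5.48.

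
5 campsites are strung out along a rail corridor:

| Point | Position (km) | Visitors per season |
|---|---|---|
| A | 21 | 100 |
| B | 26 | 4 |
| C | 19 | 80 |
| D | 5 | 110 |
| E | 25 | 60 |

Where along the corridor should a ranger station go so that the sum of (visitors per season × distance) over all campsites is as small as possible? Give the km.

For a sum of weighted absolute distances on a line, the optimum is the weighted median (not the mean). Total weight W = 354; half-weight = 177.
Sort by position and accumulate weight:
  km 5 (D, w=110) → cum 110
  km 19 (C, w=80) → cum 190  ≥ 177 → median here
  km 21 (A, w=100) → cum 290
  km 25 (E, w=60) → cum 350
  km 26 (B, w=4) → cum 354
Optimal location: km 19.

x = 19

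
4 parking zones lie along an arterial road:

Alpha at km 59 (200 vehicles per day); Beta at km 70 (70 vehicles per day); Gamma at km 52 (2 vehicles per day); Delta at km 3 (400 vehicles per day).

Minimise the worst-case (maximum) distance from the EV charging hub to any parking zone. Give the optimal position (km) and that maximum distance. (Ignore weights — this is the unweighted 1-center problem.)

location 36.5, max distance 33.5

The 1-center on a line is the midpoint of the two extreme points: leftmost at 3, rightmost at 70.
Optimal location = (3 + 70)/2 = 36.5; maximum distance = (70 − 3)/2 = 33.5.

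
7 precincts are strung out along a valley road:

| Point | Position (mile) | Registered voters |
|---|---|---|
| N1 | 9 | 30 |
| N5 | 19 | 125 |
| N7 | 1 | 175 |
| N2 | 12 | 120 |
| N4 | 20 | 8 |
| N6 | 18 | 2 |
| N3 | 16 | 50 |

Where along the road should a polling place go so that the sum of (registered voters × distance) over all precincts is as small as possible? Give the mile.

For a sum of weighted absolute distances on a line, the optimum is the weighted median (not the mean). Total weight W = 510; half-weight = 255.
Sort by position and accumulate weight:
  mile 1 (N7, w=175) → cum 175
  mile 9 (N1, w=30) → cum 205
  mile 12 (N2, w=120) → cum 325  ≥ 255 → median here
  mile 16 (N3, w=50) → cum 375
  mile 18 (N6, w=2) → cum 377
  mile 19 (N5, w=125) → cum 502
  mile 20 (N4, w=8) → cum 510
Optimal location: mile 12.

x = 12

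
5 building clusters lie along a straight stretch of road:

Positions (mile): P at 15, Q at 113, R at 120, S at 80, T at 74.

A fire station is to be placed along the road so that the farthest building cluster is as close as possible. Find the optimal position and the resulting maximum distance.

The 1-center on a line is the midpoint of the two extreme points: leftmost at 15, rightmost at 120.
Optimal location = (15 + 120)/2 = 67.5; maximum distance = (120 − 15)/2 = 52.5.

location 67.5, max distance 52.5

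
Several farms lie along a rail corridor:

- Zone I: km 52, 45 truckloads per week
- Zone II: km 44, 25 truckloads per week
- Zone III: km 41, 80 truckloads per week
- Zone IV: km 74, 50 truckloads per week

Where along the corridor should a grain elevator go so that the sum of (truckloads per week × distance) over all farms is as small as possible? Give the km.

x = 44

For a sum of weighted absolute distances on a line, the optimum is the weighted median (not the mean). Total weight W = 200; half-weight = 100.
Sort by position and accumulate weight:
  km 41 (Zone III, w=80) → cum 80
  km 44 (Zone II, w=25) → cum 105  ≥ 100 → median here
  km 52 (Zone I, w=45) → cum 150
  km 74 (Zone IV, w=50) → cum 200
Optimal location: km 44.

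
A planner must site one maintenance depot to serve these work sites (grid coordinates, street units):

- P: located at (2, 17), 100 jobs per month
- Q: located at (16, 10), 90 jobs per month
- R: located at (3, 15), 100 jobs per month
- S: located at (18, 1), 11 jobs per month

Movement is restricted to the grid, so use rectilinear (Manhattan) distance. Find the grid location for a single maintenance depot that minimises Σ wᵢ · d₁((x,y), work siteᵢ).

(3, 15)

Manhattan distance separates: Σwᵢ(|x−xᵢ|+|y−yᵢ|) = Σwᵢ|x−xᵢ| + Σwᵢ|y−yᵢ|, so x and y are optimised independently as 1-D weighted medians.
Total weight W = 301; half = 150.5.
x-coordinate, sorted with cumulative weight:
  x=2 (P, w=100) cum 100
  x=3 (R, w=100) cum 200  ← median
  x=16 (Q, w=90) cum 290
  x=18 (S, w=11) cum 301
⇒ x* = 3
y-coordinate, sorted with cumulative weight:
  y=1 (S, w=11) cum 11
  y=10 (Q, w=90) cum 101
  y=15 (R, w=100) cum 201  ← median
  y=17 (P, w=100) cum 301
⇒ y* = 15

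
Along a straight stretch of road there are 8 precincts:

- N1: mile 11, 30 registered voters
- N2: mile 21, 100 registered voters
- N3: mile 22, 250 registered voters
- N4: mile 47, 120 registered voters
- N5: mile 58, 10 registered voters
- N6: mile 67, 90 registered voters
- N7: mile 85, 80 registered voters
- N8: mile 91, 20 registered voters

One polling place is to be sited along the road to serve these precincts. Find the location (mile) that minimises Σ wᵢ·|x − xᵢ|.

For a sum of weighted absolute distances on a line, the optimum is the weighted median (not the mean). Total weight W = 700; half-weight = 350.
Sort by position and accumulate weight:
  mile 11 (N1, w=30) → cum 30
  mile 21 (N2, w=100) → cum 130
  mile 22 (N3, w=250) → cum 380  ≥ 350 → median here
  mile 47 (N4, w=120) → cum 500
  mile 58 (N5, w=10) → cum 510
  mile 67 (N6, w=90) → cum 600
  mile 85 (N7, w=80) → cum 680
  mile 91 (N8, w=20) → cum 700
Optimal location: mile 22.

x = 22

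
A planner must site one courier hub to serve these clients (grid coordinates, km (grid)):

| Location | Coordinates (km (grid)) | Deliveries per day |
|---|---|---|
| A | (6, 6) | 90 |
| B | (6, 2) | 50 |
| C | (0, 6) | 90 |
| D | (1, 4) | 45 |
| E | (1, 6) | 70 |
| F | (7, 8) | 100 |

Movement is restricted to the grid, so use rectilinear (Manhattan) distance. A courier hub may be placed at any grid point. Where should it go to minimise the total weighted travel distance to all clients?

(6, 6)

Manhattan distance separates: Σwᵢ(|x−xᵢ|+|y−yᵢ|) = Σwᵢ|x−xᵢ| + Σwᵢ|y−yᵢ|, so x and y are optimised independently as 1-D weighted medians.
Total weight W = 445; half = 222.5.
x-coordinate, sorted with cumulative weight:
  x=0 (C, w=90) cum 90
  x=1 (D, w=45) cum 135
  x=1 (E, w=70) cum 205
  x=6 (A, w=90) cum 295  ← median
  x=6 (B, w=50) cum 345
  x=7 (F, w=100) cum 445
⇒ x* = 6
y-coordinate, sorted with cumulative weight:
  y=2 (B, w=50) cum 50
  y=4 (D, w=45) cum 95
  y=6 (A, w=90) cum 185
  y=6 (C, w=90) cum 275  ← median
  y=6 (E, w=70) cum 345
  y=8 (F, w=100) cum 445
⇒ y* = 6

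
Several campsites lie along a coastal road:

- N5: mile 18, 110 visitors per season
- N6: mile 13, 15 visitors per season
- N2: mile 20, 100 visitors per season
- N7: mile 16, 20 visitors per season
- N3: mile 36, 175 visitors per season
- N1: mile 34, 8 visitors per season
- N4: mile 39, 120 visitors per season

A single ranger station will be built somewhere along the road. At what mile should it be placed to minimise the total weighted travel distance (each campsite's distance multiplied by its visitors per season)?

x = 36

For a sum of weighted absolute distances on a line, the optimum is the weighted median (not the mean). Total weight W = 548; half-weight = 274.
Sort by position and accumulate weight:
  mile 13 (N6, w=15) → cum 15
  mile 16 (N7, w=20) → cum 35
  mile 18 (N5, w=110) → cum 145
  mile 20 (N2, w=100) → cum 245
  mile 34 (N1, w=8) → cum 253
  mile 36 (N3, w=175) → cum 428  ≥ 274 → median here
  mile 39 (N4, w=120) → cum 548
Optimal location: mile 36.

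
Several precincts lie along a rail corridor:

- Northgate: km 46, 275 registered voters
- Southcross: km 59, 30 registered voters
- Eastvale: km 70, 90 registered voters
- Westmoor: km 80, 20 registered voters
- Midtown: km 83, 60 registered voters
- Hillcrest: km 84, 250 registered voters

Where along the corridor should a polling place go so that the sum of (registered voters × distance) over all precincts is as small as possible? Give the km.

x = 70

For a sum of weighted absolute distances on a line, the optimum is the weighted median (not the mean). Total weight W = 725; half-weight = 362.5.
Sort by position and accumulate weight:
  km 46 (Northgate, w=275) → cum 275
  km 59 (Southcross, w=30) → cum 305
  km 70 (Eastvale, w=90) → cum 395  ≥ 362.5 → median here
  km 80 (Westmoor, w=20) → cum 415
  km 83 (Midtown, w=60) → cum 475
  km 84 (Hillcrest, w=250) → cum 725
Optimal location: km 70.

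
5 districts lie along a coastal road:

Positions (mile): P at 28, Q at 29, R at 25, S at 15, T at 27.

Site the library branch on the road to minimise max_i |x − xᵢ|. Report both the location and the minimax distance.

The 1-center on a line is the midpoint of the two extreme points: leftmost at 15, rightmost at 29.
Optimal location = (15 + 29)/2 = 22; maximum distance = (29 − 15)/2 = 7.

location 22, max distance 7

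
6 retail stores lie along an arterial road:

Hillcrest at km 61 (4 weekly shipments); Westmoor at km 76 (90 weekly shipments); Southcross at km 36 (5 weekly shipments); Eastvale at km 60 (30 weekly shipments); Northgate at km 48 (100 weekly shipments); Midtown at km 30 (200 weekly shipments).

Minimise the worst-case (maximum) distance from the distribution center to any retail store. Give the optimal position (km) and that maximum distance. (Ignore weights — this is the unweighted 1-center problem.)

location 53, max distance 23

The 1-center on a line is the midpoint of the two extreme points: leftmost at 30, rightmost at 76.
Optimal location = (30 + 76)/2 = 53; maximum distance = (76 − 30)/2 = 23.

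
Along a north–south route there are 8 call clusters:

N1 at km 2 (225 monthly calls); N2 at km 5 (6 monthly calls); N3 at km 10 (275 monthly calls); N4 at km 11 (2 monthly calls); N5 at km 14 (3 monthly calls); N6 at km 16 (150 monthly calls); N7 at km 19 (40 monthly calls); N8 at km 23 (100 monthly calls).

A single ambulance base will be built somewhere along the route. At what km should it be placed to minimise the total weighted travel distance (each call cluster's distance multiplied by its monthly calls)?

For a sum of weighted absolute distances on a line, the optimum is the weighted median (not the mean). Total weight W = 801; half-weight = 400.5.
Sort by position and accumulate weight:
  km 2 (N1, w=225) → cum 225
  km 5 (N2, w=6) → cum 231
  km 10 (N3, w=275) → cum 506  ≥ 400.5 → median here
  km 11 (N4, w=2) → cum 508
  km 14 (N5, w=3) → cum 511
  km 16 (N6, w=150) → cum 661
  km 19 (N7, w=40) → cum 701
  km 23 (N8, w=100) → cum 801
Optimal location: km 10.

x = 10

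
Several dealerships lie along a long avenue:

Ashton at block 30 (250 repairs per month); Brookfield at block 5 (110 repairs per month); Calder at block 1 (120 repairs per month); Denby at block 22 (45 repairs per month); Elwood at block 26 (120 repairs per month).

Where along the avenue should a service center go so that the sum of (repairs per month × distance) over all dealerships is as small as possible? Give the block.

x = 26

For a sum of weighted absolute distances on a line, the optimum is the weighted median (not the mean). Total weight W = 645; half-weight = 322.5.
Sort by position and accumulate weight:
  block 1 (Calder, w=120) → cum 120
  block 5 (Brookfield, w=110) → cum 230
  block 22 (Denby, w=45) → cum 275
  block 26 (Elwood, w=120) → cum 395  ≥ 322.5 → median here
  block 30 (Ashton, w=250) → cum 645
Optimal location: block 26.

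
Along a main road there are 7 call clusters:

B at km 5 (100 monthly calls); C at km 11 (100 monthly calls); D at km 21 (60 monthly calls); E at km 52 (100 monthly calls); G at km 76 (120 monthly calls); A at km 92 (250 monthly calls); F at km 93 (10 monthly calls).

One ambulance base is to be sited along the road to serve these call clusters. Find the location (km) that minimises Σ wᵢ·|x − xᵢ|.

x = 76

For a sum of weighted absolute distances on a line, the optimum is the weighted median (not the mean). Total weight W = 740; half-weight = 370.
Sort by position and accumulate weight:
  km 5 (B, w=100) → cum 100
  km 11 (C, w=100) → cum 200
  km 21 (D, w=60) → cum 260
  km 52 (E, w=100) → cum 360
  km 76 (G, w=120) → cum 480  ≥ 370 → median here
  km 92 (A, w=250) → cum 730
  km 93 (F, w=10) → cum 740
Optimal location: km 76.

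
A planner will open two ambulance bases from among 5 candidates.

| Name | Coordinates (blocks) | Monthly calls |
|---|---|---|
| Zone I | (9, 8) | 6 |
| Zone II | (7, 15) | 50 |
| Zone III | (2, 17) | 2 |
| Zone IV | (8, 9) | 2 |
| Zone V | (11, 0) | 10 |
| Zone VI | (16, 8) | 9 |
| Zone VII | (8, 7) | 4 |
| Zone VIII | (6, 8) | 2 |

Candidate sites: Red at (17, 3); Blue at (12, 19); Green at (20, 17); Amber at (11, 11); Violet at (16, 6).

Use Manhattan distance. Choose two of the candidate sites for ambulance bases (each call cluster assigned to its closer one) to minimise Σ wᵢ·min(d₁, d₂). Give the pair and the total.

{Amber, Violet}, total 642

Evaluate every pair (each demand assigned to the nearer of the two):
  {Amber, Violet}: total = 642
  {Red, Amber}: total = 658
  {Blue, Amber}: total = 690
  {Green, Amber}: total = 696
  {Blue, Violet}: total = 738
  {Red, Blue}: total = 808
  {Blue, Green}: total = 1001
  {Green, Violet}: total = 1050
  {Red, Green}: total = 1122
  {Red, Violet}: total = 1194
Best pair: {Amber, Violet} with total 642.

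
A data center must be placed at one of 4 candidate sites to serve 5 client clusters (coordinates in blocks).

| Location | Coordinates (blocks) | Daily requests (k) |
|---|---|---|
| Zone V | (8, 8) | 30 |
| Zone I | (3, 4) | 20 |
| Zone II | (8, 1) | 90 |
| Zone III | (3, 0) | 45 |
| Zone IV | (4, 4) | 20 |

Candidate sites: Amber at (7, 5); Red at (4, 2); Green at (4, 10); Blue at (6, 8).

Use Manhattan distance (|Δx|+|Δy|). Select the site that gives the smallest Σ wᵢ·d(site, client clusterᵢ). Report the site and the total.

Total weighted distance at each candidate:
  Amber (7, 5): total = 1155
  Red (4, 2): total = 985
  Green (4, 10): total = 2105
  Blue (6, 8): total = 1625
Minimum is at Red with total 985 blocks.

Red, total 985 blocks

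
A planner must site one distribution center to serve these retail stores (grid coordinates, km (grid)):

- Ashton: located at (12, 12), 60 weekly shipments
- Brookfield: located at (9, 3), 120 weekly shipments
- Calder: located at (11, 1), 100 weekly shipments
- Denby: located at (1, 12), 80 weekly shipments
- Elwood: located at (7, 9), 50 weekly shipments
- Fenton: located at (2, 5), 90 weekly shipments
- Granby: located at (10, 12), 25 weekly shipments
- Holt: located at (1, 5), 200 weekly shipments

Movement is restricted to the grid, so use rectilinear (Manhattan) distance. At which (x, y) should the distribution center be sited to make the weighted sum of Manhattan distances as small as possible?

Manhattan distance separates: Σwᵢ(|x−xᵢ|+|y−yᵢ|) = Σwᵢ|x−xᵢ| + Σwᵢ|y−yᵢ|, so x and y are optimised independently as 1-D weighted medians.
Total weight W = 725; half = 362.5.
x-coordinate, sorted with cumulative weight:
  x=1 (Denby, w=80) cum 80
  x=1 (Holt, w=200) cum 280
  x=2 (Fenton, w=90) cum 370  ← median
  x=7 (Elwood, w=50) cum 420
  x=9 (Brookfield, w=120) cum 540
  x=10 (Granby, w=25) cum 565
  x=11 (Calder, w=100) cum 665
  x=12 (Ashton, w=60) cum 725
⇒ x* = 2
y-coordinate, sorted with cumulative weight:
  y=1 (Calder, w=100) cum 100
  y=3 (Brookfield, w=120) cum 220
  y=5 (Fenton, w=90) cum 310
  y=5 (Holt, w=200) cum 510  ← median
  y=9 (Elwood, w=50) cum 560
  y=12 (Ashton, w=60) cum 620
  y=12 (Denby, w=80) cum 700
  y=12 (Granby, w=25) cum 725
⇒ y* = 5

(2, 5)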